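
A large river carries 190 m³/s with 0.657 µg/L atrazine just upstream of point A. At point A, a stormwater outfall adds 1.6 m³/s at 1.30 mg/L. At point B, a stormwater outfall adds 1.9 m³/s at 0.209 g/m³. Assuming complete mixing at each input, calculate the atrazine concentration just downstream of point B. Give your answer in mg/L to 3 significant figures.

0.657 µg/L = 0.000657 mg/L.
After input A: C = (190·0.000657 + 1.6·1.3) / 191.6 = 0.01151 mg/L.
After input B: C = (191.6·0.01151 + 1.9·0.209) / 193.5 = 0.01345 mg/L.

0.0134 mg/L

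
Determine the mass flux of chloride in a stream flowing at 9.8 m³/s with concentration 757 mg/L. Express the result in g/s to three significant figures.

Mass flux = Q·C = 9.8 m³/s × 757 g/m³ = 7419 g/s.

7420 g/s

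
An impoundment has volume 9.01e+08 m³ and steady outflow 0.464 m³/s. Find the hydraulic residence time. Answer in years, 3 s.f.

Q = 0.464 m³/s × 3.156e+07 s/yr = 1.464e+07 m³/yr.
Hydraulic residence time τ = V/Q = 9.01e+08/1.464e+07 = 61.53 yr.

61.5 yr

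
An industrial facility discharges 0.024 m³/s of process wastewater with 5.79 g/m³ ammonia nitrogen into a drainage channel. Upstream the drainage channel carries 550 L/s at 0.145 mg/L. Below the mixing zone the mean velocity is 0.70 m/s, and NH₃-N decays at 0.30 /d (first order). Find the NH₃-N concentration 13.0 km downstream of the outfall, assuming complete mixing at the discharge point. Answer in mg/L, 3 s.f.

0.357 mg/L

550 L/s = 0.55 m³/s.
After complete mixing, C₀ = (0.024·5.79 + 0.55·0.145) / 0.574 = 0.381 mg/L.
Travel time t = 1.3e+04 m / 0.70 m/s = 1.857e+04 s = 0.2149 d.
C = 0.381·exp(−0.30·0.2149) = 0.381·0.9376 = 0.3572 mg/L.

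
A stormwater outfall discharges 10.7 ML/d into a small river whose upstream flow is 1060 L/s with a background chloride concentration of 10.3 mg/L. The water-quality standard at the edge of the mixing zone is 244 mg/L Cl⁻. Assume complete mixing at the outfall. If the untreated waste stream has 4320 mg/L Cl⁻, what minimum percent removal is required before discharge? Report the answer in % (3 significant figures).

10.7 ML/d = 0.1238 m³/s.
1060 L/s = 1.06 m³/s.
Mass balance: 244·1.184 = 0.1238·Cₑ + 1.06·10.3.
Cₑ = (288.9 − 10.92) / 0.1238 = 2244 mg/L.
Required removal = 1 − 2244/4320 = 48.05 %.

48.0 %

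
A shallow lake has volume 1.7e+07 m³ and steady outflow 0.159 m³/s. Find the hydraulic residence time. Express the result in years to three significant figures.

Q = 0.159 m³/s × 3.156e+07 s/yr = 5.018e+06 m³/yr.
Hydraulic residence time τ = V/Q = 1.7e+07/5.018e+06 = 3.388 yr.

3.39 yr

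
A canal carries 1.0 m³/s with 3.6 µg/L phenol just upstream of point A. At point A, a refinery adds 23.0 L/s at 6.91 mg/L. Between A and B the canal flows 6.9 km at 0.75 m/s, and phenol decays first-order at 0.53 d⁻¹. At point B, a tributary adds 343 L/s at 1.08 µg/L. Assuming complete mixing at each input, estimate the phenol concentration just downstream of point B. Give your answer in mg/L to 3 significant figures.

0.113 mg/L

3.6 µg/L = 0.0036 mg/L.
23.0 L/s = 0.023 m³/s.
After input A: C = (1·0.0036 + 0.023·6.91) / 1.023 = 0.1589 mg/L.
Over the 6.9 km reach to input B (t = 9200 s = 0.1065 d), decay gives C = 0.1589·exp(−0.53·0.1065) = 0.1502 mg/L.
343 L/s = 0.343 m³/s.
1.08 µg/L = 0.00108 mg/L.
After input B: C = (1.023·0.1502 + 0.343·0.00108) / 1.366 = 0.1127 mg/L.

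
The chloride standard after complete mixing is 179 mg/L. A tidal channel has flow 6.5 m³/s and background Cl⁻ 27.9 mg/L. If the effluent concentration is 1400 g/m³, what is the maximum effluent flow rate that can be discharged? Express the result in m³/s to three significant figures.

0.804 m³/s

Mass balance at complete mixing: C_std·(Q_w + Q_r) = Q_w·C_e + Q_r·C_b.
Rearranging, Q_w = Q_r·(C_std − C_b)/(C_e − C_std) = 6.5·(179 − 27.9) / (1400 − 179) = 0.8044 m³/s.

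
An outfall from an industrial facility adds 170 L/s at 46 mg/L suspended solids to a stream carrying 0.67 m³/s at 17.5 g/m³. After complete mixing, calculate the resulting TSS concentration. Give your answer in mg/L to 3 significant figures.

170 L/s = 0.17 m³/s.
Flow-weighted mixing gives C = (0.17·46 + 0.67·17.5) / (0.17 + 0.67) = 19.55/0.84 = 23.27 mg/L.

23.3 mg/L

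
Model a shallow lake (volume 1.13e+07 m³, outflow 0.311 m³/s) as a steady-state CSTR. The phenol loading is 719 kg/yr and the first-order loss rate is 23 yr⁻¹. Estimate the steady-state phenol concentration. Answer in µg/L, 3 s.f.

Outflow Q = 0.311 m³/s × 3.156e+07 s/yr = 9.814e+06 m³/yr.
Steady-state CSTR mass balance: W = Q·C + k·V·C, so C = W/(Q + kV).
Q + kV = 9.814e+06 + 23·1.13e+07 = 2.697e+08 m³/yr.
C = 719/2.697e+08 = 2.666e-06 kg/m³ = 0.002666 mg/L = 2.666 µg/L.

2.67 µg/L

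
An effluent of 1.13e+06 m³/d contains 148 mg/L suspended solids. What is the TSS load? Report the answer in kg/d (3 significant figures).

1.13e+06 m³/d = 13.08 m³/s.
Mass flux = Q·C = 13.08 m³/s × 148 g/m³ = 1936 g/s.
= 1936 g/s × 86.4 = 1.672e+05 kg/d.

167000 kg/d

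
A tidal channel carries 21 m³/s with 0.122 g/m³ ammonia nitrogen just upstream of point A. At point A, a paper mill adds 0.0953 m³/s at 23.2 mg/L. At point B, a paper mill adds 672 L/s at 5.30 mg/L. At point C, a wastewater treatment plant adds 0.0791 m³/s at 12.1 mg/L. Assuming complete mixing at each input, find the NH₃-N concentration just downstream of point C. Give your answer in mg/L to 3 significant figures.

0.425 mg/L

After input A: C = (21·0.122 + 0.0953·23.2) / 21.1 = 0.2263 mg/L.
672 L/s = 0.672 m³/s.
After input B: C = (21.1·0.2263 + 0.672·5.3) / 21.77 = 0.3829 mg/L.
After input C: C = (21.77·0.3829 + 0.0791·12.1) / 21.85 = 0.4253 mg/L.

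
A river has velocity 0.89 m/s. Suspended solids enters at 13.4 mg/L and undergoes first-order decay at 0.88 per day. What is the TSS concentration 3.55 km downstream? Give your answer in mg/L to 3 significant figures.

12.9 mg/L

Travel time t = 3.55 km / 0.89 m/s = 3550/0.89 = 3989 s = 0.04617 d.
First-order decay: C = 13.4·exp(−0.88·0.04617) = 13.4·0.9602 = 12.87 mg/L.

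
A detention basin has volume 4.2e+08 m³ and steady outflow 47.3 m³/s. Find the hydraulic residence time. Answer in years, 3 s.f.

0.281 yr

Q = 47.3 m³/s × 3.156e+07 s/yr = 1.493e+09 m³/yr.
Hydraulic residence time τ = V/Q = 4.2e+08/1.493e+09 = 0.2814 yr.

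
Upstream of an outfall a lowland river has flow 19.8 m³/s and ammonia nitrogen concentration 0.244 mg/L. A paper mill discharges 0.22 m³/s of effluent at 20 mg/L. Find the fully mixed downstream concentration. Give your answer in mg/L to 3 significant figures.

Flow-weighted mixing gives C = (0.22·20 + 19.8·0.244) / (0.22 + 19.8) = 9.231/20.02 = 0.4611 mg/L.

0.461 mg/L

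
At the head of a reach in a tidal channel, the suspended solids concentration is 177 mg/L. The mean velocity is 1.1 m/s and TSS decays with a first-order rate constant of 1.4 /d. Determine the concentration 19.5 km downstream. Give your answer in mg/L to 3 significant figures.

Travel time t = 19.5 km / 1.1 m/s = 1.95e+04/1.1 = 1.773e+04 s = 0.2052 d.
First-order decay: C = 177·exp(−1.4·0.2052) = 177·0.7503 = 132.8 mg/L.

133 mg/L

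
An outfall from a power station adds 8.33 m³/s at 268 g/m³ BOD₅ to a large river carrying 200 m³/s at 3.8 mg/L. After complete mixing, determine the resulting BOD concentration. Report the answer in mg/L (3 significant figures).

14.4 mg/L

Conservation of mass across the mixing zone: C = (8.33·268 + 200·3.8) / (8.33 + 200) = 2992/208.3 = 14.36 mg/L.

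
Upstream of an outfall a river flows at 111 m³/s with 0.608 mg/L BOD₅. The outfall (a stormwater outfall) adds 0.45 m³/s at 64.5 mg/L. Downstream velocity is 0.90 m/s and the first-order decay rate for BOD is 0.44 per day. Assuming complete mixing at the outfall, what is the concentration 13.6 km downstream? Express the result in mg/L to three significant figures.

After complete mixing, C₀ = (0.45·64.5 + 111·0.608) / 111.5 = 0.866 mg/L.
Travel time t = 1.36e+04 m / 0.90 m/s = 1.511e+04 s = 0.1749 d.
C = 0.866·exp(−0.44·0.1749) = 0.866·0.9259 = 0.8018 mg/L.

0.802 mg/L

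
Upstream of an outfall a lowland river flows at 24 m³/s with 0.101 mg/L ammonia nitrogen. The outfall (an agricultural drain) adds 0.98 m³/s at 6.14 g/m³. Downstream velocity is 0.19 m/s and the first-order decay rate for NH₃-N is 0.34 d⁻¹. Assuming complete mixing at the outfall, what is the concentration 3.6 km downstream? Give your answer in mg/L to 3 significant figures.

0.314 mg/L

After complete mixing, C₀ = (0.98·6.14 + 24·0.101) / 24.98 = 0.3379 mg/L.
Travel time t = 3600 m / 0.19 m/s = 1.895e+04 s = 0.2193 d.
C = 0.3379·exp(−0.34·0.2193) = 0.3379·0.9282 = 0.3136 mg/L.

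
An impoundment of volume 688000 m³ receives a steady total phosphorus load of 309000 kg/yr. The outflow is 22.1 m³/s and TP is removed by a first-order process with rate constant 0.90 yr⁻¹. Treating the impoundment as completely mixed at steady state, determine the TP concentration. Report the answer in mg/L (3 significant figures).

0.443 mg/L

Outflow Q = 22.1 m³/s × 3.156e+07 s/yr = 6.974e+08 m³/yr.
Steady-state CSTR mass balance: W = Q·C + k·V·C, so C = W/(Q + kV).
Q + kV = 6.974e+08 + 0.90·688000 = 6.98e+08 m³/yr.
C = 309000/6.98e+08 = 0.0004427 kg/m³ = 0.4427 mg/L.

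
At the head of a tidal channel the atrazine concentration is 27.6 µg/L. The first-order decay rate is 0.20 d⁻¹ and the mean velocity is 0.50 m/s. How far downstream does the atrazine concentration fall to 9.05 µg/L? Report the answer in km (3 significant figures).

241 km

From C = C₀·e^(−kt), t = ln(C₀/C)/k = ln(27.6/9.05)/0.20 = 1.115/0.20 = 5.575 d.
Distance = v·t = 0.50 m/s × 4.817e+05 s = 2.409e+05 m = 240.9 km.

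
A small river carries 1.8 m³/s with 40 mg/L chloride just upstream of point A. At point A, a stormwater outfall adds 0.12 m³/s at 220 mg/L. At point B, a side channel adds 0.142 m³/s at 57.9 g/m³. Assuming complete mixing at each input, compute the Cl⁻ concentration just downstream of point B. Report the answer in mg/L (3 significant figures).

51.7 mg/L

After input A: C = (1.8·40 + 0.12·220) / 1.92 = 51.25 mg/L.
After input B: C = (1.92·51.25 + 0.142·57.9) / 2.062 = 51.71 mg/L.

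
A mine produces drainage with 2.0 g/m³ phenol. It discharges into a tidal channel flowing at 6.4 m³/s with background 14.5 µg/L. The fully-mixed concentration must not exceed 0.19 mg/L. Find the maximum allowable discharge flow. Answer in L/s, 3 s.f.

621 L/s

14.5 µg/L = 0.0145 mg/L.
Mass balance at complete mixing: C_std·(Q_w + Q_r) = Q_w·C_e + Q_r·C_b.
Rearranging, Q_w = Q_r·(C_std − C_b)/(C_e − C_std) = 6.4·(0.19 − 0.0145) / (2 − 0.19) = 0.6206 m³/s.
= 620.6 L/s.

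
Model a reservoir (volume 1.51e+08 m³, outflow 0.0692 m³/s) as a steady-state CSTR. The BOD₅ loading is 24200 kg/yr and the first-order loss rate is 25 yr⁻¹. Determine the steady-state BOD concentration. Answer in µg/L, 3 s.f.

6.41 µg/L

Outflow Q = 0.0692 m³/s × 3.156e+07 s/yr = 2.184e+06 m³/yr.
Steady-state CSTR mass balance: W = Q·C + k·V·C, so C = W/(Q + kV).
Q + kV = 2.184e+06 + 25·1.51e+08 = 3.777e+09 m³/yr.
C = 24200/3.777e+09 = 6.407e-06 kg/m³ = 0.006407 mg/L = 6.407 µg/L.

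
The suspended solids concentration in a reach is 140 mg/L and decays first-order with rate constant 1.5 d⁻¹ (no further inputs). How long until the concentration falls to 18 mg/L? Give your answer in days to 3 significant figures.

1.37 d

t = ln(C₀/C)/k = ln(140/18)/1.5 = 2.051/1.5 = 1.368 d.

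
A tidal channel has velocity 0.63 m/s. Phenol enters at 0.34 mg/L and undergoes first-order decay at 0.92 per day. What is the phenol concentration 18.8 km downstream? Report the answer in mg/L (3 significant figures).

Travel time t = 18.8 km / 0.63 m/s = 1.88e+04/0.63 = 2.984e+04 s = 0.3454 d.
First-order decay: C = 0.34·exp(−0.92·0.3454) = 0.34·0.7278 = 0.2474 mg/L.

0.247 mg/L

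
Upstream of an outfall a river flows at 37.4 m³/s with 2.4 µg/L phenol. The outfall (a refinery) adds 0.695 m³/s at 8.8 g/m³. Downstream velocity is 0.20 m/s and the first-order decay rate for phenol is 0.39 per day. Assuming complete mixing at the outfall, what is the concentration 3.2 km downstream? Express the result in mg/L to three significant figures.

0.152 mg/L

2.4 µg/L = 0.0024 mg/L.
After complete mixing, C₀ = (0.695·8.8 + 37.4·0.0024) / 38.09 = 0.1629 mg/L.
Travel time t = 3200 m / 0.20 m/s = 1.6e+04 s = 0.1852 d.
C = 0.1629·exp(−0.39·0.1852) = 0.1629·0.9303 = 0.1516 mg/L.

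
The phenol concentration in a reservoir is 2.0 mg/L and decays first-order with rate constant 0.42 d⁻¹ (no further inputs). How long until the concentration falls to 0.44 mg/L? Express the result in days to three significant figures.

t = ln(C₀/C)/k = ln(2.0/0.44)/0.42 = 1.514/0.42 = 3.605 d.

3.61 d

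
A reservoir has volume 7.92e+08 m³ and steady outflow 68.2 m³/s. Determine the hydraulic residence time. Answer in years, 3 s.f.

Q = 68.2 m³/s × 3.156e+07 s/yr = 2.152e+09 m³/yr.
Hydraulic residence time τ = V/Q = 7.92e+08/2.152e+09 = 0.368 yr.

0.368 yr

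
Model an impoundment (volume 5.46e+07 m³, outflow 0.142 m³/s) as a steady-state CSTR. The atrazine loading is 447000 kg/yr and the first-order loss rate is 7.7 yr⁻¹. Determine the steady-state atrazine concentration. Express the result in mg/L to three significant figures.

1.05 mg/L

Outflow Q = 0.142 m³/s × 3.156e+07 s/yr = 4.481e+06 m³/yr.
Steady-state CSTR mass balance: W = Q·C + k·V·C, so C = W/(Q + kV).
Q + kV = 4.481e+06 + 7.7·5.46e+07 = 4.249e+08 m³/yr.
C = 447000/4.249e+08 = 0.001052 kg/m³ = 1.052 mg/L.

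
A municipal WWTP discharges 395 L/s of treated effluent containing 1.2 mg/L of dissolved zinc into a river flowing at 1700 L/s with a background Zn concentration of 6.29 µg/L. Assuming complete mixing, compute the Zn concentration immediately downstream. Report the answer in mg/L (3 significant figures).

395 L/s = 0.395 m³/s.
1700 L/s = 1.7 m³/s.
6.29 µg/L = 0.00629 mg/L.
Conservation of mass across the mixing zone: C = (0.395·1.2 + 1.7·0.00629) / (0.395 + 1.7) = 0.4847/2.095 = 0.2314 mg/L.

0.231 mg/L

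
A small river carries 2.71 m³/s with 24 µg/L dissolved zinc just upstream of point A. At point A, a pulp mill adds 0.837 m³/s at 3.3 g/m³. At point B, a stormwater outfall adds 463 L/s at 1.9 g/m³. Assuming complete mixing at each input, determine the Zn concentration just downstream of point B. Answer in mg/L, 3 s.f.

24 µg/L = 0.024 mg/L.
After input A: C = (2.71·0.024 + 0.837·3.3) / 3.547 = 0.7971 mg/L.
463 L/s = 0.463 m³/s.
After input B: C = (3.547·0.7971 + 0.463·1.9) / 4.01 = 0.9244 mg/L.

0.924 mg/L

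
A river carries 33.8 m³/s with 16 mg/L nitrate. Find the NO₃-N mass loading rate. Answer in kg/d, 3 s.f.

46700 kg/d

Mass flux = Q·C = 33.8 m³/s × 16 g/m³ = 540.8 g/s.
= 540.8 g/s × 86.4 = 4.673e+04 kg/d.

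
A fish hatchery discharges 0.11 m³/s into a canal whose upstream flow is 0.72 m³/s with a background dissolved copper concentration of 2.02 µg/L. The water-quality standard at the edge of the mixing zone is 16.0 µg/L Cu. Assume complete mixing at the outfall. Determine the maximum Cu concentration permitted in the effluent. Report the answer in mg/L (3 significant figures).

2.02 µg/L = 0.00202 mg/L.
16.0 µg/L = 0.016 mg/L.
Mass balance: 0.016·0.83 = 0.11·Cₑ + 0.72·0.00202.
Cₑ = (0.01328 − 0.001454) / 0.11 = 0.1075 mg/L.

0.108 mg/L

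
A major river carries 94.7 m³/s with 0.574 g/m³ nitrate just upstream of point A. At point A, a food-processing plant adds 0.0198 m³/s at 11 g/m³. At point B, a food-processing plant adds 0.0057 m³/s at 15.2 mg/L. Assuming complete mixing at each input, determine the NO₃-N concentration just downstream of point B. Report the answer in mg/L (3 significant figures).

After input A: C = (94.7·0.574 + 0.0198·11) / 94.72 = 0.5762 mg/L.
After input B: C = (94.72·0.5762 + 0.0057·15.2) / 94.73 = 0.5771 mg/L.

0.577 mg/L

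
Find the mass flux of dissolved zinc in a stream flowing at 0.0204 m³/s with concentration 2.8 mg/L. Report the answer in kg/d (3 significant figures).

4.94 kg/d

Mass flux = Q·C = 0.0204 m³/s × 2.8 g/m³ = 0.05712 g/s.
= 0.05712 g/s × 86.4 = 4.935 kg/d.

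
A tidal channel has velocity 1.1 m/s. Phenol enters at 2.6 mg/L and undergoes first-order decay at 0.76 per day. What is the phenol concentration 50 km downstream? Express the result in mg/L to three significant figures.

Travel time t = 50 km / 1.1 m/s = 5e+04/1.1 = 4.545e+04 s = 0.5261 d.
First-order decay: C = 2.6·exp(−0.76·0.5261) = 2.6·0.6704 = 1.743 mg/L.

1.74 mg/L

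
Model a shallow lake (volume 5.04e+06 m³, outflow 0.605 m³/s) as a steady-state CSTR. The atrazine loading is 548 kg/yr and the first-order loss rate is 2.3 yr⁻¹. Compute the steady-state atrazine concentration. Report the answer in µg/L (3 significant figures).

Outflow Q = 0.605 m³/s × 3.156e+07 s/yr = 1.909e+07 m³/yr.
Steady-state CSTR mass balance: W = Q·C + k·V·C, so C = W/(Q + kV).
Q + kV = 1.909e+07 + 2.3·5.04e+06 = 3.068e+07 m³/yr.
C = 548/3.068e+07 = 1.786e-05 kg/m³ = 0.01786 mg/L = 17.86 µg/L.

17.9 µg/L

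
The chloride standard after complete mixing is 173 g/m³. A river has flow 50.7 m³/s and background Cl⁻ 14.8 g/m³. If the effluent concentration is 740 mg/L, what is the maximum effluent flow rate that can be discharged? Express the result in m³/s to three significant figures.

Mass balance at complete mixing: C_std·(Q_w + Q_r) = Q_w·C_e + Q_r·C_b.
Rearranging, Q_w = Q_r·(C_std − C_b)/(C_e − C_std) = 50.7·(173 − 14.8) / (740 − 173) = 14.15 m³/s.

14.1 m³/s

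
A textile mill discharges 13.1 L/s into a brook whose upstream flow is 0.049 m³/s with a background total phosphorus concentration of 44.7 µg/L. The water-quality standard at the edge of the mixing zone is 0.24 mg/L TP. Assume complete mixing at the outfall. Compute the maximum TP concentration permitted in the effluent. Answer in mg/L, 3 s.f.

13.1 L/s = 0.0131 m³/s.
44.7 µg/L = 0.0447 mg/L.
Mass balance: 0.24·0.0621 = 0.0131·Cₑ + 0.049·0.0447.
Cₑ = (0.0149 − 0.00219) / 0.0131 = 0.9705 mg/L.

0.971 mg/L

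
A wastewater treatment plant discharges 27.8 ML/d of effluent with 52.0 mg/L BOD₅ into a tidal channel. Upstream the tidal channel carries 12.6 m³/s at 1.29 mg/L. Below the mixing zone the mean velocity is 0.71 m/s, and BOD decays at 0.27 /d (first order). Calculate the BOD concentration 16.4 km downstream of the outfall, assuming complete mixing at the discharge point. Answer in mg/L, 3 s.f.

2.37 mg/L

27.8 ML/d = 0.3218 m³/s.
After complete mixing, C₀ = (0.3218·52 + 12.6·1.29) / 12.92 = 2.553 mg/L.
Travel time t = 1.64e+04 m / 0.71 m/s = 2.31e+04 s = 0.2673 d.
C = 2.553·exp(−0.27·0.2673) = 2.553·0.9304 = 2.375 mg/L.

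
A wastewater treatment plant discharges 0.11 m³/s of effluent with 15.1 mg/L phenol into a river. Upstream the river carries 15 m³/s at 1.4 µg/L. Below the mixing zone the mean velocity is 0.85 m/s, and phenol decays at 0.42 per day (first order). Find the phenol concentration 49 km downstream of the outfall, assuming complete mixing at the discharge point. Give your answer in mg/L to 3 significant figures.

0.0841 mg/L

1.4 µg/L = 0.0014 mg/L.
After complete mixing, C₀ = (0.11·15.1 + 15·0.0014) / 15.11 = 0.1113 mg/L.
Travel time t = 4.9e+04 m / 0.85 m/s = 5.765e+04 s = 0.6672 d.
C = 0.1113·exp(−0.42·0.6672) = 0.1113·0.7556 = 0.08411 mg/L.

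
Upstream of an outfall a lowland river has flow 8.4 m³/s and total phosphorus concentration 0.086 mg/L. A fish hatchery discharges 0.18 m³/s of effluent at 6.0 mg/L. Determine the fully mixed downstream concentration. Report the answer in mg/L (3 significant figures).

0.210 mg/L

Conservation of mass across the mixing zone: C = (0.18·6 + 8.4·0.086) / (0.18 + 8.4) = 1.802/8.58 = 0.2101 mg/L.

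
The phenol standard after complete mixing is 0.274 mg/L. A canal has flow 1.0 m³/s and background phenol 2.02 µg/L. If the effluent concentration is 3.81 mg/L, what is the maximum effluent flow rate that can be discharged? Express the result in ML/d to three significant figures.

6.65 ML/d

2.02 µg/L = 0.00202 mg/L.
Mass balance at complete mixing: C_std·(Q_w + Q_r) = Q_w·C_e + Q_r·C_b.
Rearranging, Q_w = Q_r·(C_std − C_b)/(C_e − C_std) = 1.0·(0.274 − 0.00202) / (3.81 − 0.274) = 0.07692 m³/s.
= 6.646 ML/d.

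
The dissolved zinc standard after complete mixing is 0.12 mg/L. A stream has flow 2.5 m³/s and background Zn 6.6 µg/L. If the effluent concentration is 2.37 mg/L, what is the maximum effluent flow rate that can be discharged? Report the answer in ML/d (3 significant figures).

6.6 µg/L = 0.0066 mg/L.
Mass balance at complete mixing: C_std·(Q_w + Q_r) = Q_w·C_e + Q_r·C_b.
Rearranging, Q_w = Q_r·(C_std − C_b)/(C_e − C_std) = 2.5·(0.12 − 0.0066) / (2.37 − 0.12) = 0.126 m³/s.
= 10.89 ML/d.

10.9 ML/d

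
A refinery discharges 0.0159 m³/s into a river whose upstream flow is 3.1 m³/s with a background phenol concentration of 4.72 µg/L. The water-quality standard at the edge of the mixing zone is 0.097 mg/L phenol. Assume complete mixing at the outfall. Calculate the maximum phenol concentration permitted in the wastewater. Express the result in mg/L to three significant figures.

18.1 mg/L

4.72 µg/L = 0.00472 mg/L.
Mass balance: 0.097·3.116 = 0.0159·Cₑ + 3.1·0.00472.
Cₑ = (0.3022 − 0.01463) / 0.0159 = 18.09 mg/L.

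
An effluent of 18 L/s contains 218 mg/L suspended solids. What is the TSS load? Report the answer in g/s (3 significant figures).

18 L/s = 0.018 m³/s.
Mass flux = Q·C = 0.018 m³/s × 218 g/m³ = 3.924 g/s.

3.92 g/s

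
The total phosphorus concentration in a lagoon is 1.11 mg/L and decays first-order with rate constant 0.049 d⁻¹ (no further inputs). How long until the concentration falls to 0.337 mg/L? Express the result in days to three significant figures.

t = ln(C₀/C)/k = ln(1.11/0.337)/0.049 = 1.192/0.049 = 24.33 d.

24.3 d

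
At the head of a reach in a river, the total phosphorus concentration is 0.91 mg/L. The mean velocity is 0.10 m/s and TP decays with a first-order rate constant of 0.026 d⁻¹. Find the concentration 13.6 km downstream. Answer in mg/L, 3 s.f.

Travel time t = 13.6 km / 0.10 m/s = 1.36e+04/0.10 = 1.36e+05 s = 1.574 d.
First-order decay: C = 0.91·exp(−0.026·1.574) = 0.91·0.9599 = 0.8735 mg/L.

0.874 mg/L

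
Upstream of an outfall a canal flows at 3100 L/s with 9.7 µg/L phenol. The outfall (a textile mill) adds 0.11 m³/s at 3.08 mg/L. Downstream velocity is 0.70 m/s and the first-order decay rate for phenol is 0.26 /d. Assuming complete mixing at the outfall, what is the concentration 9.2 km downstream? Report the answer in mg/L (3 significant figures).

0.110 mg/L

3100 L/s = 3.1 m³/s.
9.7 µg/L = 0.0097 mg/L.
After complete mixing, C₀ = (0.11·3.08 + 3.1·0.0097) / 3.21 = 0.1149 mg/L.
Travel time t = 9200 m / 0.70 m/s = 1.314e+04 s = 0.1521 d.
C = 0.1149·exp(−0.26·0.1521) = 0.1149·0.9612 = 0.1105 mg/L.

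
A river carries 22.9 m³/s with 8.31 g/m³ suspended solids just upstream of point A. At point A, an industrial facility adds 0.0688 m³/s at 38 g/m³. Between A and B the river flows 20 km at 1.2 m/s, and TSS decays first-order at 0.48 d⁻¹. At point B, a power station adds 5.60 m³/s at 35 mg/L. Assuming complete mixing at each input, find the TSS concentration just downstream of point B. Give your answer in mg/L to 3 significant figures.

13.0 mg/L

After input A: C = (22.9·8.31 + 0.0688·38) / 22.97 = 8.399 mg/L.
Over the 20 km reach to input B (t = 1.667e+04 s = 0.1929 d), decay gives C = 8.399·exp(−0.48·0.1929) = 7.656 mg/L.
After input B: C = (22.97·7.656 + 5.6·35) / 28.57 = 13.02 mg/L.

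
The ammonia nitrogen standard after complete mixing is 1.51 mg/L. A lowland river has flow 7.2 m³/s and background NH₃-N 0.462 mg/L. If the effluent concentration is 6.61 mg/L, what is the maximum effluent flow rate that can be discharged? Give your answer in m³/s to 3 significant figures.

Mass balance at complete mixing: C_std·(Q_w + Q_r) = Q_w·C_e + Q_r·C_b.
Rearranging, Q_w = Q_r·(C_std − C_b)/(C_e − C_std) = 7.2·(1.51 − 0.462) / (6.61 − 1.51) = 1.48 m³/s.

1.48 m³/s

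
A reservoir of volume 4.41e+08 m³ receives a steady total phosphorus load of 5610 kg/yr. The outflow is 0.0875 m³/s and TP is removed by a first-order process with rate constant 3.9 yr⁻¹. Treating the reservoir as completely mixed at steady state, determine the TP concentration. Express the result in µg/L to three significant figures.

3.26 µg/L

Outflow Q = 0.0875 m³/s × 3.156e+07 s/yr = 2.761e+06 m³/yr.
Steady-state CSTR mass balance: W = Q·C + k·V·C, so C = W/(Q + kV).
Q + kV = 2.761e+06 + 3.9·4.41e+08 = 1.723e+09 m³/yr.
C = 5610/1.723e+09 = 3.257e-06 kg/m³ = 0.003257 mg/L = 3.257 µg/L.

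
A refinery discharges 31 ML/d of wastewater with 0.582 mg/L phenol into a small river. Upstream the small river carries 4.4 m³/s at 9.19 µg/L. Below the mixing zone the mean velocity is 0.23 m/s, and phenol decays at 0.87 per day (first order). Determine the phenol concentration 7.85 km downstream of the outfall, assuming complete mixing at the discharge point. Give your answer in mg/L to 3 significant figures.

31 ML/d = 0.3588 m³/s.
9.19 µg/L = 0.00919 mg/L.
After complete mixing, C₀ = (0.3588·0.582 + 4.4·0.00919) / 4.759 = 0.05238 mg/L.
Travel time t = 7850 m / 0.23 m/s = 3.413e+04 s = 0.395 d.
C = 0.05238·exp(−0.87·0.395) = 0.05238·0.7092 = 0.03714 mg/L.

0.0371 mg/L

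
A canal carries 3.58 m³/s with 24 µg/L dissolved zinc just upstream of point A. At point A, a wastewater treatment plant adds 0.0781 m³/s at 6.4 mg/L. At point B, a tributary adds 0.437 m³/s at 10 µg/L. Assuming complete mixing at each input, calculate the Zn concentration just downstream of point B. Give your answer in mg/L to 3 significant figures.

0.144 mg/L

24 µg/L = 0.024 mg/L.
After input A: C = (3.58·0.024 + 0.0781·6.4) / 3.658 = 0.1601 mg/L.
10 µg/L = 0.01 mg/L.
After input B: C = (3.658·0.1601 + 0.437·0.01) / 4.095 = 0.1441 mg/L.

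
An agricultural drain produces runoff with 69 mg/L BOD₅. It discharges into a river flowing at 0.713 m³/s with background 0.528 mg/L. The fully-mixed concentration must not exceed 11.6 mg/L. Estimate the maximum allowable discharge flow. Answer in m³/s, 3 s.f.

0.138 m³/s

Mass balance at complete mixing: C_std·(Q_w + Q_r) = Q_w·C_e + Q_r·C_b.
Rearranging, Q_w = Q_r·(C_std − C_b)/(C_e − C_std) = 0.713·(11.6 − 0.528) / (69 − 11.6) = 0.1375 m³/s.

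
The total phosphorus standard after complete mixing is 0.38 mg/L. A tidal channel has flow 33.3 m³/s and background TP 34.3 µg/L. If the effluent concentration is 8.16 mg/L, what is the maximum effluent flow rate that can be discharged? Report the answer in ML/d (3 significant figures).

128 ML/d

34.3 µg/L = 0.0343 mg/L.
Mass balance at complete mixing: C_std·(Q_w + Q_r) = Q_w·C_e + Q_r·C_b.
Rearranging, Q_w = Q_r·(C_std − C_b)/(C_e − C_std) = 33.3·(0.38 − 0.0343) / (8.16 − 0.38) = 1.48 m³/s.
= 127.8 ML/d.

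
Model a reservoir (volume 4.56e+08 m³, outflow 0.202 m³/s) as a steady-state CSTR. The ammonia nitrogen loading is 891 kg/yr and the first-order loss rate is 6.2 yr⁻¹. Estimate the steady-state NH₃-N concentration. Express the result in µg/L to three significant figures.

Outflow Q = 0.202 m³/s × 3.156e+07 s/yr = 6.375e+06 m³/yr.
Steady-state CSTR mass balance: W = Q·C + k·V·C, so C = W/(Q + kV).
Q + kV = 6.375e+06 + 6.2·4.56e+08 = 2.834e+09 m³/yr.
C = 891/2.834e+09 = 3.144e-07 kg/m³ = 0.0003144 mg/L = 0.3144 µg/L.

0.314 µg/L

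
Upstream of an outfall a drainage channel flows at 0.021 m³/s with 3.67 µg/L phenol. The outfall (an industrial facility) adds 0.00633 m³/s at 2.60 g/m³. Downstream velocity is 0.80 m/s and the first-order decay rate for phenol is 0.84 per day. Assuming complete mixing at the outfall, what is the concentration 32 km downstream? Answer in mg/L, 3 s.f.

0.410 mg/L

3.67 µg/L = 0.00367 mg/L.
After complete mixing, C₀ = (0.00633·2.6 + 0.021·0.00367) / 0.02733 = 0.605 mg/L.
Travel time t = 3.2e+04 m / 0.80 m/s = 4e+04 s = 0.463 d.
C = 0.605·exp(−0.84·0.463) = 0.605·0.6778 = 0.4101 mg/L.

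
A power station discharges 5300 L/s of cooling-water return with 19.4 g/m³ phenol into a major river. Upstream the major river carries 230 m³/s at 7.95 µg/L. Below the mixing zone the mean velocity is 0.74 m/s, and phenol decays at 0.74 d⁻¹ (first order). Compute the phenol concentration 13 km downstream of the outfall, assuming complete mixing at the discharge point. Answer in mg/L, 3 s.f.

0.383 mg/L

5300 L/s = 5.3 m³/s.
7.95 µg/L = 0.00795 mg/L.
After complete mixing, C₀ = (5.3·19.4 + 230·0.00795) / 235.3 = 0.4447 mg/L.
Travel time t = 1.3e+04 m / 0.74 m/s = 1.757e+04 s = 0.2033 d.
C = 0.4447·exp(−0.74·0.2033) = 0.4447·0.8603 = 0.3826 mg/L.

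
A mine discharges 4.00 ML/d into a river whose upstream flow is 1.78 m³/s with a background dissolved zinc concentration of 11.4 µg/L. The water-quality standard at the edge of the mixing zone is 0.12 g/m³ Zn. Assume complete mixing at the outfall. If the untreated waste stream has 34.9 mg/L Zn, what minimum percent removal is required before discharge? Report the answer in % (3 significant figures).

87.7 %

4.00 ML/d = 0.0463 m³/s.
11.4 µg/L = 0.0114 mg/L.
Mass balance: 0.12·1.826 = 0.0463·Cₑ + 1.78·0.0114.
Cₑ = (0.2192 − 0.02029) / 0.0463 = 4.295 mg/L.
Required removal = 1 − 4.295/34.9 = 87.69 %.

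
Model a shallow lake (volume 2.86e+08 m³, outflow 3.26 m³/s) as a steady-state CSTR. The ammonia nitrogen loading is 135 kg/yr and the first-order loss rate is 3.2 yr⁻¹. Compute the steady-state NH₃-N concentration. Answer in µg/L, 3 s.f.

0.133 µg/L

Outflow Q = 3.26 m³/s × 3.156e+07 s/yr = 1.029e+08 m³/yr.
Steady-state CSTR mass balance: W = Q·C + k·V·C, so C = W/(Q + kV).
Q + kV = 1.029e+08 + 3.2·2.86e+08 = 1.018e+09 m³/yr.
C = 135/1.018e+09 = 1.326e-07 kg/m³ = 0.0001326 mg/L = 0.1326 µg/L.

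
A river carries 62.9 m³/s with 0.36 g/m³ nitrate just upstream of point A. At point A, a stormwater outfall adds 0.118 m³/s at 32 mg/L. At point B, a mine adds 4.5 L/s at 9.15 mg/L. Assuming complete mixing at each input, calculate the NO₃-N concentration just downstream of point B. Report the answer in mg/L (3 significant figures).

After input A: C = (62.9·0.36 + 0.118·32) / 63.02 = 0.4192 mg/L.
4.5 L/s = 0.0045 m³/s.
After input B: C = (63.02·0.4192 + 0.0045·9.15) / 63.02 = 0.4199 mg/L.

0.420 mg/L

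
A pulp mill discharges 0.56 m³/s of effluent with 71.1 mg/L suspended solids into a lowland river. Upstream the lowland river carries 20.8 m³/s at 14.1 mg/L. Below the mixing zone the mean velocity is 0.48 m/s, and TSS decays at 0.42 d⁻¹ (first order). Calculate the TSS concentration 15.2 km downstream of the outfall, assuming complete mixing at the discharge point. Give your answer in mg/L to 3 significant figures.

After complete mixing, C₀ = (0.56·71.1 + 20.8·14.1) / 21.36 = 15.59 mg/L.
Travel time t = 1.52e+04 m / 0.48 m/s = 3.167e+04 s = 0.3665 d.
C = 15.59·exp(−0.42·0.3665) = 15.59·0.8573 = 13.37 mg/L.

13.4 mg/L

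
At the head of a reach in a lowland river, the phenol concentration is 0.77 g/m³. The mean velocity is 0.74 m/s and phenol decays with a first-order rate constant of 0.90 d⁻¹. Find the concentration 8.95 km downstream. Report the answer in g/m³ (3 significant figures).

Travel time t = 8.95 km / 0.74 m/s = 8950/0.74 = 1.209e+04 s = 0.14 d.
First-order decay: C = 0.77·exp(−0.90·0.14) = 0.77·0.8816 = 0.6789 g/m³.

0.679 g/m³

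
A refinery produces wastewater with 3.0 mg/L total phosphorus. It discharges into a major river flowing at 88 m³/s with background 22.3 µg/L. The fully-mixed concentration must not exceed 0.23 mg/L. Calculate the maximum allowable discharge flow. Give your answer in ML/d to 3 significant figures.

570 ML/d

22.3 µg/L = 0.0223 mg/L.
Mass balance at complete mixing: C_std·(Q_w + Q_r) = Q_w·C_e + Q_r·C_b.
Rearranging, Q_w = Q_r·(C_std − C_b)/(C_e − C_std) = 88·(0.23 − 0.0223) / (3 − 0.23) = 6.598 m³/s.
= 570.1 ML/d.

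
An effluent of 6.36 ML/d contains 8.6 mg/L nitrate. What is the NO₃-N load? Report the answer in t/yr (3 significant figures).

20.0 t/yr

6.36 ML/d = 0.07361 m³/s.
Mass flux = Q·C = 0.07361 m³/s × 8.6 g/m³ = 0.6331 g/s.
= 0.6331 g/s × 31.56 = 19.98 t/yr.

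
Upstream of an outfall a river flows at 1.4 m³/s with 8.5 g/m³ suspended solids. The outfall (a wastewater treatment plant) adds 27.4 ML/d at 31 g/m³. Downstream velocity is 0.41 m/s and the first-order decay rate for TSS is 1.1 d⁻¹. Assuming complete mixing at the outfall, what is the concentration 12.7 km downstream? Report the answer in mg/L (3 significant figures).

27.4 ML/d = 0.3171 m³/s.
After complete mixing, C₀ = (0.3171·31 + 1.4·8.5) / 1.717 = 12.66 mg/L.
Travel time t = 1.27e+04 m / 0.41 m/s = 3.098e+04 s = 0.3585 d.
C = 12.66·exp(−1.1·0.3585) = 12.66·0.6741 = 8.531 mg/L.

8.53 mg/L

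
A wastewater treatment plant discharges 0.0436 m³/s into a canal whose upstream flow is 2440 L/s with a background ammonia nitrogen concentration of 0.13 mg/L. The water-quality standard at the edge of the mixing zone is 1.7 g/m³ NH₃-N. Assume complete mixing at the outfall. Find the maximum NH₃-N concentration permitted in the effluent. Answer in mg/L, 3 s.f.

89.6 mg/L

2440 L/s = 2.44 m³/s.
Mass balance: 1.7·2.484 = 0.0436·Cₑ + 2.44·0.13.
Cₑ = (4.222 − 0.3172) / 0.0436 = 89.56 mg/L.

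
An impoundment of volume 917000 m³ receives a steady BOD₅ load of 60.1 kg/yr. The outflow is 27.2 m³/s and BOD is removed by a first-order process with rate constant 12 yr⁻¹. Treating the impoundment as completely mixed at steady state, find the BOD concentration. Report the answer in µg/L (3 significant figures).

Outflow Q = 27.2 m³/s × 3.156e+07 s/yr = 8.584e+08 m³/yr.
Steady-state CSTR mass balance: W = Q·C + k·V·C, so C = W/(Q + kV).
Q + kV = 8.584e+08 + 12·917000 = 8.694e+08 m³/yr.
C = 60.1/8.694e+08 = 6.913e-08 kg/m³ = 6.913e-05 mg/L = 0.06913 µg/L.

0.0691 µg/L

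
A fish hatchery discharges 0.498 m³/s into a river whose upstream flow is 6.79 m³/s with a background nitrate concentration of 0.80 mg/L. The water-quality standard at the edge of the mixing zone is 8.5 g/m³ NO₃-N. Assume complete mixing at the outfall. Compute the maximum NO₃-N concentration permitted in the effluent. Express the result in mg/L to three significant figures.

113 mg/L

Mass balance: 8.5·7.288 = 0.498·Cₑ + 6.79·0.8.
Cₑ = (61.95 − 5.432) / 0.498 = 113.5 mg/L.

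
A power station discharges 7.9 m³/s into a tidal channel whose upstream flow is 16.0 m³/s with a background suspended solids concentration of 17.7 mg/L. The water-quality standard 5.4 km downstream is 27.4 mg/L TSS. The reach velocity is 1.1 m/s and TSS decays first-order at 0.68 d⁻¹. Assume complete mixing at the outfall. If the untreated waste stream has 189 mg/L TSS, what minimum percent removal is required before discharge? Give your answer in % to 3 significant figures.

Travel time to the compliance point: t = 5400/1.1 = 4909 s = 0.05682 d; decay factor exp(−0.68·0.05682) = 0.9621.
So the concentration just after mixing may be at most 27.4/0.9621 = 28.48 mg/L.
Mass balance: 28.48·23.9 = 7.9·Cₑ + 16·17.7.
Cₑ = (680.7 − 283.2) / 7.9 = 50.31 mg/L.
Required removal = 1 − 50.31/189 = 73.38 %.

73.4 %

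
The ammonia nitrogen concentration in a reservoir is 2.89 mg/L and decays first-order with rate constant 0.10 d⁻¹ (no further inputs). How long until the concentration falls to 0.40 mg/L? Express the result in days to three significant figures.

t = ln(C₀/C)/k = ln(2.89/0.40)/0.10 = 1.978/0.10 = 19.78 d.

19.8 d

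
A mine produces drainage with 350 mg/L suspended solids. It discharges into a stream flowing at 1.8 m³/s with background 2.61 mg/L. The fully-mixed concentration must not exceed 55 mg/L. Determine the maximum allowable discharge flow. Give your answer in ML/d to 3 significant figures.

27.6 ML/d

Mass balance at complete mixing: C_std·(Q_w + Q_r) = Q_w·C_e + Q_r·C_b.
Rearranging, Q_w = Q_r·(C_std − C_b)/(C_e − C_std) = 1.8·(55 − 2.61) / (350 − 55) = 0.3197 m³/s.
= 27.62 ML/d.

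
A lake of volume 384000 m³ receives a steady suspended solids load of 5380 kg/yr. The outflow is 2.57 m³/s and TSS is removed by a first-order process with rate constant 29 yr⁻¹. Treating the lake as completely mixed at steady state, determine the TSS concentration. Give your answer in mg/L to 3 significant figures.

0.0583 mg/L

Outflow Q = 2.57 m³/s × 3.156e+07 s/yr = 8.11e+07 m³/yr.
Steady-state CSTR mass balance: W = Q·C + k·V·C, so C = W/(Q + kV).
Q + kV = 8.11e+07 + 29·384000 = 9.224e+07 m³/yr.
C = 5380/9.224e+07 = 5.833e-05 kg/m³ = 0.05833 mg/L.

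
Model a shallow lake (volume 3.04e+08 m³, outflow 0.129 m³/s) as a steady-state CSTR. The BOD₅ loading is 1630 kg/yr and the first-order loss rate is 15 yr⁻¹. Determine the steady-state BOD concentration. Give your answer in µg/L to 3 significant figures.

Outflow Q = 0.129 m³/s × 3.156e+07 s/yr = 4.071e+06 m³/yr.
Steady-state CSTR mass balance: W = Q·C + k·V·C, so C = W/(Q + kV).
Q + kV = 4.071e+06 + 15·3.04e+08 = 4.564e+09 m³/yr.
C = 1630/4.564e+09 = 3.571e-07 kg/m³ = 0.0003571 mg/L = 0.3571 µg/L.

0.357 µg/L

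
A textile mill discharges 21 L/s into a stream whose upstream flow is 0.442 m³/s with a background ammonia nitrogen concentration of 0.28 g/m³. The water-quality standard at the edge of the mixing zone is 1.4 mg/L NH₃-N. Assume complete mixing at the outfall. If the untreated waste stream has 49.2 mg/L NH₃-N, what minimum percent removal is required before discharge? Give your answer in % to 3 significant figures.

49.2 %

21 L/s = 0.021 m³/s.
Mass balance: 1.4·0.463 = 0.021·Cₑ + 0.442·0.28.
Cₑ = (0.6482 − 0.1238) / 0.021 = 24.97 mg/L.
Required removal = 1 − 24.97/49.2 = 49.24 %.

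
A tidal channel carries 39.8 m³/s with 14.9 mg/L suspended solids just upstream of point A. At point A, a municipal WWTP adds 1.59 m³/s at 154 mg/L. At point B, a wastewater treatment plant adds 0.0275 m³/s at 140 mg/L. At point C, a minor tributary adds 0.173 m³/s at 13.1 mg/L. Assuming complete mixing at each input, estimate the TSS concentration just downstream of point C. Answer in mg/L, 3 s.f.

20.3 mg/L

After input A: C = (39.8·14.9 + 1.59·154) / 41.39 = 20.24 mg/L.
After input B: C = (41.39·20.24 + 0.0275·140) / 41.42 = 20.32 mg/L.
After input C: C = (41.42·20.32 + 0.173·13.1) / 41.59 = 20.29 mg/L.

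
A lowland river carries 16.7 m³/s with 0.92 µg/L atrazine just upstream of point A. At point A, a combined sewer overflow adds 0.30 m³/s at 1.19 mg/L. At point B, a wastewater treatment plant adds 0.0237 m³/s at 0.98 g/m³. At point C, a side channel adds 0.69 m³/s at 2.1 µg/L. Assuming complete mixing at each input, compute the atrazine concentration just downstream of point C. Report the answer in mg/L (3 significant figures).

0.0224 mg/L

0.92 µg/L = 0.00092 mg/L.
After input A: C = (16.7·0.00092 + 0.3·1.19) / 17 = 0.0219 mg/L.
After input B: C = (17·0.0219 + 0.0237·0.98) / 17.02 = 0.02324 mg/L.
2.1 µg/L = 0.0021 mg/L.
After input C: C = (17.02·0.02324 + 0.69·0.0021) / 17.71 = 0.02241 mg/L.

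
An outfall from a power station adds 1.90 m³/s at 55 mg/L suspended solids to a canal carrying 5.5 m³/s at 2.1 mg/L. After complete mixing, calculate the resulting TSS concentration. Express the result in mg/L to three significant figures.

Conservation of mass across the mixing zone: C = (1.9·55 + 5.5·2.1) / (1.9 + 5.5) = 116/7.4 = 15.68 mg/L.

15.7 mg/L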